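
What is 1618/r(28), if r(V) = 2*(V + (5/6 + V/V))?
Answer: 4854/179 ≈ 27.117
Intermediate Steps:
r(V) = 11/3 + 2*V (r(V) = 2*(V + (5*(⅙) + 1)) = 2*(V + (⅚ + 1)) = 2*(V + 11/6) = 2*(11/6 + V) = 11/3 + 2*V)
1618/r(28) = 1618/(11/3 + 2*28) = 1618/(11/3 + 56) = 1618/(179/3) = 1618*(3/179) = 4854/179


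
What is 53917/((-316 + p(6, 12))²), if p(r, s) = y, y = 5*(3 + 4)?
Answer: 53917/78961 ≈ 0.68283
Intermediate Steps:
y = 35 (y = 5*7 = 35)
p(r, s) = 35
53917/((-316 + p(6, 12))²) = 53917/((-316 + 35)²) = 53917/((-281)²) = 53917/78961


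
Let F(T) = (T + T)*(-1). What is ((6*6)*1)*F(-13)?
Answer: 936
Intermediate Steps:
F(T) = -2*T (F(T) = (2*T)*(-1) = -2*T)
((6*6)*1)*F(-13) = ((6*6)*1)*(-2*(-13)) = (36*1)*26 = 36*26 = 936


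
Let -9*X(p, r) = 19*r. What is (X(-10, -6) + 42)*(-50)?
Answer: -8200/3 ≈ -2733.3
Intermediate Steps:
X(p, r) = -19*r/9
(X(-10, -6) + 42)*(-50) = (-19/9*(-6) + 42)*(-50) = (38/3 + 42)*(-50) = (164/3)*(-50) = -8200/3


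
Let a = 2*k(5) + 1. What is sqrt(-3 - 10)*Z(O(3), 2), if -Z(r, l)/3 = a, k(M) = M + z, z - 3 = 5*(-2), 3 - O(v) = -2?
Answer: 9*I*sqrt(13) ≈ 32.45*I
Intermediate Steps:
O(v) = 5 (O(v) = 3 - 1*(-2) = 3 + 2 = 5)
z = -7 (z = 3 + 5*(-2) = 3 - 10 = -7)
k(M) = -7 + M (k(M) = M - 7 = -7 + M)
a = -3 (a = 2*(-7 + 5) + 1 = 2*(-2) + 1 = -4 + 1 = -3)
Z(r, l) = 9 (Z(r, l) = -3*(-3) = 9)
sqrt(-3 - 10)*Z(O(3), 2) = sqrt(-3 - 10)*9 = sqrt(-13)*9 = (I*sqrt(13))*9 = 9*I*sqrt(13)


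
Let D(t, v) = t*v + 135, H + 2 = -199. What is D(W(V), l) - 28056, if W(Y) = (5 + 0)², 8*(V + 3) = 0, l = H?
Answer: -32946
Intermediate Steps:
H = -201 (H = -2 - 199 = -201)
l = -201
V = -3 (V = -3 + (⅛)*0 = -3 + 0 = -3)
W(Y) = 25 (W(Y) = 5² = 25)
D(t, v) = 135 + t*v
D(W(V), l) - 28056 = (135 + 25*(-201)) - 28056 = (135 - 5025) - 28056 = -4890 - 28056 = -32946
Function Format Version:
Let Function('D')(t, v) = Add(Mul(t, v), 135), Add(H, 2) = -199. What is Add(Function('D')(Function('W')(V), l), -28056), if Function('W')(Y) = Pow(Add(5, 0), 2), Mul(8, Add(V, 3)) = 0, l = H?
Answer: -32946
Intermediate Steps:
H = -201 (H = Add(-2, -199) = -201)
l = -201
V = -3 (V = Add(-3, Mul(Rational(1, 8), 0)) = Add(-3, 0) = -3)
Function('W')(Y) = 25 (Function('W')(Y) = Pow(5, 2) = 25)
Function('D')(t, v) = Add(135, Mul(t, v))
Add(Function('D')(Function('W')(V), l), -28056) = Add(Add(135, Mul(25, -201)), -28056) = Add(Add(135, -5025), -28056) = Add(-4890, -28056) = -32946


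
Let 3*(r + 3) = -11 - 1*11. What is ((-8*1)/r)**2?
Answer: 576/961 ≈ 0.59938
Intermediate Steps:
r = -31/3 (r = -3 + (-11 - 1*11)/3 = -3 + (-11 - 11)/3 = -3 + (1/3)*(-22) = -3 - 22/3 = -31/3 ≈ -10.333)
((-8*1)/r)**2 = ((-8*1)/(-31/3))**2 = (-8*(-3/31))**2 = (24/31)**2 = 576/961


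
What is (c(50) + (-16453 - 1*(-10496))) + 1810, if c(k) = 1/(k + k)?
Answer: -414699/100 ≈ -4147.0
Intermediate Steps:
c(k) = 1/(2*k)
(c(50) + (-16453 - 1*(-10496))) + 1810 = ((½)/50 + (-16453 - 1*(-10496))) + 1810 = ((½)*(1/50) + (-16453 + 10496)) + 1810 = (1/100 - 5957) + 1810 = -595699/100 + 1810 = -414699/100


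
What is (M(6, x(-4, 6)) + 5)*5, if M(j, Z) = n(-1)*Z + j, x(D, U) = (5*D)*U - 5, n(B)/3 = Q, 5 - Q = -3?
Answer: -14945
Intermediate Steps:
Q = 8 (Q = 5 - 1*(-3) = 5 + 3 = 8)
n(B) = 24 (n(B) = 3*8 = 24)
x(D, U) = -5 + 5*D*U (x(D, U) = 5*D*U - 5 = -5 + 5*D*U)
M(j, Z) = j + 24*Z (M(j, Z) = 24*Z + j = j + 24*Z)
(M(6, x(-4, 6)) + 5)*5 = ((6 + 24*(-5 + 5*(-4)*6)) + 5)*5 = ((6 + 24*(-5 - 120)) + 5)*5 = ((6 + 24*(-125)) + 5)*5 = ((6 - 3000) + 5)*5 = (-2994 + 5)*5 = -2989*5 = -14945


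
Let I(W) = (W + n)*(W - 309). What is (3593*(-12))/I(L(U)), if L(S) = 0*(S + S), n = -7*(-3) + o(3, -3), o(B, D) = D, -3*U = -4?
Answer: 7186/927 ≈ 7.7519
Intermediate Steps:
U = 4/3 (U = -⅓*(-4) = 4/3 ≈ 1.3333)
n = 18 (n = -7*(-3) - 3 = 21 - 3 = 18)
L(S) = 0 (L(S) = 0*(2*S) = 0)
I(W) = (-309 + W)*(18 + W) (I(W) = (W + 18)*(W - 309) = (18 + W)*(-309 + W) = (-309 + W)*(18 + W))
(3593*(-12))/I(L(U)) = (3593*(-12))/(-5562 + 0² - 291*0) = -43116/(-5562 + 0 + 0) = -43116/(-5562) = -43116*(-1/5562) = 7186/927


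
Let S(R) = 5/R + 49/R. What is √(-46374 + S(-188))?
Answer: I*√409763202/94 ≈ 215.35*I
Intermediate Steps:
S(R) = 54/R
√(-46374 + S(-188)) = √(-46374 + 54/(-188)) = √(-46374 + 54*(-1/188)) = √(-46374 - 27/94) = √(-4359183/94) = I*√409763202/94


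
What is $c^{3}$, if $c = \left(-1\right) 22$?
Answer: $-10648$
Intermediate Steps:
$c = -22$
$c^{3} = \left(-22\right)^{3} = -10648$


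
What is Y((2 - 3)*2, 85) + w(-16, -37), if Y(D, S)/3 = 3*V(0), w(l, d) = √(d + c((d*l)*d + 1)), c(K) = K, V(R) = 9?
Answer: 81 + 2*I*√5485 ≈ 81.0 + 148.12*I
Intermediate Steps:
w(l, d) = √(1 + d + l*d²) (w(l, d) = √(d + ((d*l)*d + 1)) = √(d + (l*d² + 1)) = √(d + (1 + l*d²)) = √(1 + d + l*d²))
Y(D, S) = 81 (Y(D, S) = 3*(3*9) = 3*27 = 81)
Y((2 - 3)*2, 85) + w(-16, -37) = 81 + √(1 - 37 - 16*(-37)²) = 81 + √(1 - 37 - 16*1369) = 81 + √(1 - 37 - 21904) = 81 + √(-21940) = 81 + 2*I*√5485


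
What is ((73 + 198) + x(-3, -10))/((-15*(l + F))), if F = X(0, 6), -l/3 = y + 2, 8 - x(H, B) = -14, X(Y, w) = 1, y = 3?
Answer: 293/210 ≈ 1.3952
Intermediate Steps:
x(H, B) = 22 (x(H, B) = 8 - 1*(-14) = 8 + 14 = 22)
l = -15 (l = -3*(3 + 2) = -3*5 = -15)
F = 1
((73 + 198) + x(-3, -10))/((-15*(l + F))) = ((73 + 198) + 22)/((-15*(-15 + 1))) = (271 + 22)/((-15*(-14))) = 293/210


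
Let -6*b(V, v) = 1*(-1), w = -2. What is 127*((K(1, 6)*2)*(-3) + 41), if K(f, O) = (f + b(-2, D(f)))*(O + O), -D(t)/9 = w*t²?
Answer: -5461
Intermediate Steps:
D(t) = 18*t² (D(t) = -(-18)*t² = 18*t²)
b(V, v) = ⅙ (b(V, v) = -(-1)/6 = -⅙*(-1) = ⅙)
K(f, O) = 2*O*(⅙ + f) (K(f, O) = (f + ⅙)*(O + O) = (⅙ + f)*(2*O) = 2*O*(⅙ + f))
127*((K(1, 6)*2)*(-3) + 41) = 127*((((⅓)*6*(1 + 6*1))*2)*(-3) + 41) = 127*((((⅓)*6*(1 + 6))*2)*(-3) + 41) = 127*((((⅓)*6*7)*2)*(-3) + 41) = 127*((14*2)*(-3) + 41) = 127*(28*(-3) + 41) = 127*(-84 + 41) = 127*(-43) = -5461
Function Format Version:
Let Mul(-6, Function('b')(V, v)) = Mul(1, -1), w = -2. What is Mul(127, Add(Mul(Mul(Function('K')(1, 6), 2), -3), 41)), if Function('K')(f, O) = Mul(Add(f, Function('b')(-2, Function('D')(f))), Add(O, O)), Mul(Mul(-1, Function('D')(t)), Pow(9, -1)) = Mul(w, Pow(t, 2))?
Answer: -5461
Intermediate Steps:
Function('D')(t) = Mul(18, Pow(t, 2)) (Function('D')(t) = Mul(-9, Mul(-2, Pow(t, 2))) = Mul(18, Pow(t, 2)))
Function('b')(V, v) = Rational(1, 6) (Function('b')(V, v) = Mul(Rational(-1, 6), Mul(1, -1)) = Mul(Rational(-1, 6), -1) = Rational(1, 6))
Function('K')(f, O) = Mul(2, O, Add(Rational(1, 6), f)) (Function('K')(f, O) = Mul(Add(f, Rational(1, 6)), Add(O, O)) = Mul(Add(Rational(1, 6), f), Mul(2, O)) = Mul(2, O, Add(Rational(1, 6), f)))
Mul(127, Add(Mul(Mul(Function('K')(1, 6), 2), -3), 41)) = Mul(127, Add(Mul(Mul(Mul(Rational(1, 3), 6, Add(1, Mul(6, 1))), 2), -3), 41)) = Mul(127, Add(Mul(Mul(Mul(Rational(1, 3), 6, Add(1, 6)), 2), -3), 41)) = Mul(127, Add(Mul(Mul(Mul(Rational(1, 3), 6, 7), 2), -3), 41)) = Mul(127, Add(Mul(Mul(14, 2), -3), 41)) = Mul(127, Add(Mul(28, -3), 41)) = Mul(127, Add(-84, 41)) = Mul(127, -43) = -5461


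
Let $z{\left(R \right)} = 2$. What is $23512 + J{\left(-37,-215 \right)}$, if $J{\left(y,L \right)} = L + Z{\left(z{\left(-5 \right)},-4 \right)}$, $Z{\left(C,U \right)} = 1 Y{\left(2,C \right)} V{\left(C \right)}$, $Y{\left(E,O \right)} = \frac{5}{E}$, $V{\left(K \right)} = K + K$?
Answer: $23307$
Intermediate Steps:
$V{\left(K \right)} = 2 K$
$Z{\left(C,U \right)} = 5 C$ ($Z{\left(C,U \right)} = 1 \cdot \frac{5}{2} \cdot 2 C = \frac{5 \cdot 2 C}{2} = 5 C$)
$J{\left(y,L \right)} = 10 + L$ ($J{\left(y,L \right)} = L + 5 \cdot 2 = L + 10 = 10 + L$)
$23512 + J{\left(-37,-215 \right)} = 23512 + \left(10 - 215\right) = 23512 - 205 = 23307$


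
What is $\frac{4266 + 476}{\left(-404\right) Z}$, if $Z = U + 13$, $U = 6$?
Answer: $- \frac{2371}{3838} \approx -0.61777$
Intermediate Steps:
$Z = 19$ ($Z = 6 + 13 = 19$)
$\frac{4266 + 476}{\left(-404\right) Z} = \frac{4266 + 476}{\left(-404\right) 19} = \frac{4742}{-7676} = 4742 \left(- \frac{1}{7676}\right) = - \frac{2371}{3838}$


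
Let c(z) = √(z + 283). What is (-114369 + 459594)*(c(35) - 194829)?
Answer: -67259841525 + 345225*√318 ≈ -6.7254e+10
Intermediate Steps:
c(z) = √(283 + z)
(-114369 + 459594)*(c(35) - 194829) = (-114369 + 459594)*(√(283 + 35) - 194829) = 345225*(√318 - 194829) = 345225*(-194829 + √318) = -67259841525 + 345225*√318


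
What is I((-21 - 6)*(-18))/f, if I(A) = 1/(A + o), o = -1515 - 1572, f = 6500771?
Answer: -1/16908505371 ≈ -5.9142e-11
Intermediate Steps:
o = -3087
I(A) = 1/(-3087 + A) (I(A) = 1/(A - 3087) = 1/(-3087 + A))
I((-21 - 6)*(-18))/f = 1/(-3087 + (-21 - 6)*(-18)*6500771) = (1/6500771)/(-3087 - 27*(-18)) = (1/6500771)/(-3087 + 486) = (1/6500771)/(-2601) = -1/2601*1/6500771 = -1/16908505371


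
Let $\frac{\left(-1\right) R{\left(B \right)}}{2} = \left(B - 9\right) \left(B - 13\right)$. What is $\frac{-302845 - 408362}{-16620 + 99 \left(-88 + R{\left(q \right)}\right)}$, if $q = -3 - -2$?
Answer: $\frac{237069}{17684} \approx 13.406$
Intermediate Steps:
$q = -1$ ($q = -3 + 2 = -1$)
$R{\left(B \right)} = - 2 \left(-13 + B\right) \left(-9 + B\right)$ ($R{\left(B \right)} = - 2 \left(B - 9\right) \left(B - 13\right) = - 2 \left(-9 + B\right) \left(-13 + B\right) = - 2 \left(-13 + B\right) \left(-9 + B\right)$)
$\frac{-302845 - 408362}{-16620 + 99 \left(-88 + R{\left(q \right)}\right)} = \frac{-302845 - 408362}{-16620 + 99 \left(-88 - \left(278 + 2\right)\right)} = - \frac{711207}{-16620 + 99 \left(-88 - 280\right)} = - \frac{711207}{-16620 + 99 \left(-368\right)} = - \frac{711207}{-16620 - 36432} = - \frac{711207}{-53052} = \left(-711207\right) \left(- \frac{1}{53052}\right) = \frac{237069}{17684}$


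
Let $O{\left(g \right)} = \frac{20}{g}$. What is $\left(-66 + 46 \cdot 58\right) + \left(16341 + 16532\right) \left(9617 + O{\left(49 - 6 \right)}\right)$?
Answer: $\frac{13594773909}{43} \approx 3.1616 \cdot 10^{8}$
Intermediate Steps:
$\left(-66 + 46 \cdot 58\right) + \left(16341 + 16532\right) \left(9617 + O{\left(49 - 6 \right)}\right) = \left(-66 + 46 \cdot 58\right) + \left(16341 + 16532\right) \left(9617 + \frac{20}{49 - 6}\right) = \left(-66 + 2668\right) + 32873 \left(9617 + \frac{20}{43}\right) = 2602 + 32873 \left(9617 + 20 \cdot \frac{1}{43}\right) = 2602 + 32873 \left(9617 + \frac{20}{43}\right) = 2602 + 32873 \cdot \frac{413551}{43} = 2602 + \frac{13594662023}{43} = \frac{13594773909}{43}$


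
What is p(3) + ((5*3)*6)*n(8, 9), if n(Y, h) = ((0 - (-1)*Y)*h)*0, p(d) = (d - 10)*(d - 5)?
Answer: 14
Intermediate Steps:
p(d) = (-10 + d)*(-5 + d)
n(Y, h) = 0 (n(Y, h) = ((0 + Y)*h)*0 = (Y*h)*0 = 0)
p(3) + ((5*3)*6)*n(8, 9) = (50 + 3**2 - 15*3) + ((5*3)*6)*0 = (50 + 9 - 45) + (15*6)*0 = 14 + 90*0 = 14 + 0 = 14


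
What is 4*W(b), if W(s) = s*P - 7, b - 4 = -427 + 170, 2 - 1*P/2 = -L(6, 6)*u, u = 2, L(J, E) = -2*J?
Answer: 44500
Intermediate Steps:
P = -44 (P = 4 - (-2)*-2*6*2 = 4 - (-2)*(-12*2) = 4 - (-2)*(-24) = 4 - 2*24 = 4 - 48 = -44)
b = -253 (b = 4 + (-427 + 170) = 4 - 257 = -253)
W(s) = -7 - 44*s (W(s) = s*(-44) - 7 = -44*s - 7 = -7 - 44*s)
4*W(b) = 4*(-7 - 44*(-253)) = 4*(-7 + 11132) = 4*11125 = 44500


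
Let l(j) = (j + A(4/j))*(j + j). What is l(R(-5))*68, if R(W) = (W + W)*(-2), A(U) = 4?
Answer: 65280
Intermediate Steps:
R(W) = -4*W (R(W) = (2*W)*(-2) = -4*W)
l(j) = 2*j*(4 + j) (l(j) = (j + 4)*(j + j) = (4 + j)*(2*j) = 2*j*(4 + j))
l(R(-5))*68 = (2*(-4*(-5))*(4 - 4*(-5)))*68 = (2*20*(4 + 20))*68 = (2*20*24)*68 = 960*68 = 65280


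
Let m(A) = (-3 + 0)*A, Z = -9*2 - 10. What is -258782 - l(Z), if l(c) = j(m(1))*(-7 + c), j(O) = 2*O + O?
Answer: -259097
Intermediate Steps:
Z = -28 (Z = -18 - 10 = -28)
m(A) = -3*A
j(O) = 3*O
l(c) = 63 - 9*c (l(c) = (3*(-3*1))*(-7 + c) = (3*(-3))*(-7 + c) = -9*(-7 + c) = 63 - 9*c)
-258782 - l(Z) = -258782 - (63 - 9*(-28)) = -258782 - (63 + 252) = -258782 - 1*315 = -258782 - 315 = -259097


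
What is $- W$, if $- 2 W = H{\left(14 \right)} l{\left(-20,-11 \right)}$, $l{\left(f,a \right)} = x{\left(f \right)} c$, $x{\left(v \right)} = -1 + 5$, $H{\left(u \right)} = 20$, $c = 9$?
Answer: $360$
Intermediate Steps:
$x{\left(v \right)} = 4$
$l{\left(f,a \right)} = 36$ ($l{\left(f,a \right)} = 4 \cdot 9 = 36$)
$W = -360$ ($W = - \frac{20 \cdot 36}{2} = \left(- \frac{1}{2}\right) 720 = -360$)
$- W = \left(-1\right) \left(-360\right) = 360$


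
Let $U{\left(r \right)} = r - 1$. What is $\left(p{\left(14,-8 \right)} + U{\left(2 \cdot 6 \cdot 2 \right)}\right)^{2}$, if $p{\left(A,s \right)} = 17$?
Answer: $1600$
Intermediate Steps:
$U{\left(r \right)} = -1 + r$ ($U{\left(r \right)} = r - 1 = -1 + r$)
$\left(p{\left(14,-8 \right)} + U{\left(2 \cdot 6 \cdot 2 \right)}\right)^{2} = \left(17 - \left(1 - 2 \cdot 6 \cdot 2\right)\right)^{2} = \left(17 + \left(-1 + 12 \cdot 2\right)\right)^{2} = \left(17 + \left(-1 + 24\right)\right)^{2} = \left(17 + 23\right)^{2} = 40^{2} = 1600$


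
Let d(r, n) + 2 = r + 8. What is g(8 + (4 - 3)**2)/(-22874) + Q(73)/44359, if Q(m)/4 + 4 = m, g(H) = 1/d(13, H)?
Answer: 119906897/19278687554 ≈ 0.0062197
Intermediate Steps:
d(r, n) = 6 + r (d(r, n) = -2 + (r + 8) = -2 + (8 + r) = 6 + r)
g(H) = 1/19 (g(H) = 1/(6 + 13) = 1/19)
Q(m) = -16 + 4*m
g(8 + (4 - 3)**2)/(-22874) + Q(73)/44359 = (1/19)/(-22874) + (-16 + 4*73)/44359 = (1/19)*(-1/22874) + (-16 + 292)*(1/44359) = -1/434606 + 276*(1/44359) = -1/434606 + 276/44359 = 119906897/19278687554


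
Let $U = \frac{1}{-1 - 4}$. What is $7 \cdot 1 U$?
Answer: $- \frac{7}{5} \approx -1.4$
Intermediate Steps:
$U = - \frac{1}{5}$ ($U = \frac{1}{-5} = - \frac{1}{5} \approx -0.2$)
$7 \cdot 1 U = 7 \cdot 1 \left(- \frac{1}{5}\right) = 7 \left(- \frac{1}{5}\right) = - \frac{7}{5}$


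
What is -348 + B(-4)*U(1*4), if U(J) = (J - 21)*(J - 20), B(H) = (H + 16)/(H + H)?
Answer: -756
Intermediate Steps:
B(H) = (16 + H)/(2*H) (B(H) = (16 + H)/((2*H)) = (16 + H)*(1/(2*H)) = (16 + H)/(2*H))
U(J) = (-21 + J)*(-20 + J)
-348 + B(-4)*U(1*4) = -348 + ((½)*(16 - 4)/(-4))*(420 + (1*4)² - 41*4) = -348 + ((½)*(-¼)*12)*(420 + 4² - 41*4) = -348 - 3*(420 + 16 - 164)/2 = -348 - 3/2*272 = -348 - 408 = -756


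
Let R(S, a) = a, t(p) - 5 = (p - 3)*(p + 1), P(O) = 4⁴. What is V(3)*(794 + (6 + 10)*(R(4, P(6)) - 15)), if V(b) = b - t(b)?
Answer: -9300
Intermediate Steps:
P(O) = 256
t(p) = 5 + (1 + p)*(-3 + p) (t(p) = 5 + (p - 3)*(p + 1) = 5 + (-3 + p)*(1 + p) = 5 + (1 + p)*(-3 + p))
V(b) = -2 - b² + 3*b (V(b) = b - (2 + b² - 2*b) = b + (-2 - b² + 2*b) = -2 - b² + 3*b)
V(3)*(794 + (6 + 10)*(R(4, P(6)) - 15)) = (-2 - 1*3² + 3*3)*(794 + (6 + 10)*(256 - 15)) = (-2 - 1*9 + 9)*(794 + 16*241) = (-2 - 9 + 9)*(794 + 3856) = -2*4650 = -9300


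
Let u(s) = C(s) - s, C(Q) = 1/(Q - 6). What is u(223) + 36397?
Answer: 7849759/217 ≈ 36174.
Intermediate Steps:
C(Q) = 1/(-6 + Q)
u(s) = 1/(-6 + s) - s
u(223) + 36397 = (1 - 1*223*(-6 + 223))/(-6 + 223) + 36397 = (1 - 1*223*217)/217 + 36397 = (1 - 48391)/217 + 36397 = (1/217)*(-48390) + 36397 = -48390/217 + 36397 = 7849759/217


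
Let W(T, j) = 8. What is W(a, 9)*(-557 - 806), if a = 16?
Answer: -10904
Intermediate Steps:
W(a, 9)*(-557 - 806) = 8*(-557 - 806) = 8*(-1363) = -10904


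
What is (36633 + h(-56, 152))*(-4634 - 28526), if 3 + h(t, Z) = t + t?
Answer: -1210936880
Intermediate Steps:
h(t, Z) = -3 + 2*t (h(t, Z) = -3 + (t + t) = -3 + 2*t)
(36633 + h(-56, 152))*(-4634 - 28526) = (36633 + (-3 + 2*(-56)))*(-4634 - 28526) = (36633 + (-3 - 112))*(-33160) = (36633 - 115)*(-33160) = 36518*(-33160) = -1210936880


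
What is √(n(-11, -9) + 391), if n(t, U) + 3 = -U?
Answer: √397 ≈ 19.925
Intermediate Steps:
n(t, U) = -3 - U
√(n(-11, -9) + 391) = √((-3 - 1*(-9)) + 391) = √((-3 + 9) + 391) = √(6 + 391) = √397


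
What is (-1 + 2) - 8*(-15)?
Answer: 121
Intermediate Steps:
(-1 + 2) - 8*(-15) = 1 + 120 = 121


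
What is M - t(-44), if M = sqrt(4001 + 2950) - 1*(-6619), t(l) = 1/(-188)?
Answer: 1244373/188 + sqrt(6951) ≈ 6702.4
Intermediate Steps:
t(l) = -1/188
M = 6619 + sqrt(6951) (M = sqrt(6951) + 6619 = 6619 + sqrt(6951) ≈ 6702.4)
M - t(-44) = (6619 + sqrt(6951)) - 1*(-1/188) = (6619 + sqrt(6951)) + 1/188 = 1244373/188 + sqrt(6951)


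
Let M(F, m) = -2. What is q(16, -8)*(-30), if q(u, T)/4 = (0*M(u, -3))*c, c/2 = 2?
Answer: 0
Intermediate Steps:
c = 4 (c = 2*2 = 4)
q(u, T) = 0 (q(u, T) = 4*((0*(-2))*4) = 4*(0*4) = 4*0 = 0)
q(16, -8)*(-30) = 0*(-30) = 0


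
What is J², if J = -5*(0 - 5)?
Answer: 625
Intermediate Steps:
J = 25 (J = -5*(-5) = 25)
J² = 25² = 625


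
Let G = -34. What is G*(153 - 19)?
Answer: -4556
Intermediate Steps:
G*(153 - 19) = -34*(153 - 19) = -34*134 = -4556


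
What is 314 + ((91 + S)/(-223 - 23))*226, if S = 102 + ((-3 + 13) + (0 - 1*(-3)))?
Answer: 15344/123 ≈ 124.75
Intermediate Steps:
S = 115 (S = 102 + (10 + (0 + 3)) = 102 + (10 + 3) = 102 + 13 = 115)
314 + ((91 + S)/(-223 - 23))*226 = 314 + ((91 + 115)/(-223 - 23))*226 = 314 + (206/(-246))*226 = 314 + (206*(-1/246))*226 = 314 - 103/123*226 = 314 - 23278/123 = 15344/123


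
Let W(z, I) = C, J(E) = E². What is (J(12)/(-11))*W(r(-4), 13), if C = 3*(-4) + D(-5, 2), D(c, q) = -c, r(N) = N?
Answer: 1008/11 ≈ 91.636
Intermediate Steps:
C = -7 (C = 3*(-4) - 1*(-5) = -12 + 5 = -7)
W(z, I) = -7
(J(12)/(-11))*W(r(-4), 13) = (12²/(-11))*(-7) = (144*(-1/11))*(-7) = -144/11*(-7) = 1008/11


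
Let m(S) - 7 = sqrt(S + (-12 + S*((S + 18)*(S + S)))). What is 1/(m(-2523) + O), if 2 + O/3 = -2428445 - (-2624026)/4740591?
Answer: -18191639199980194084/132611770673461977739395409 - 12485112794045*I*sqrt(1275652113)/132611770673461977739395409 ≈ -1.3718e-7 - 3.3626e-9*I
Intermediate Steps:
m(S) = 7 + sqrt(-12 + S + 2*S**2*(18 + S)) (m(S) = 7 + sqrt(S + (-12 + S*((S + 18)*(S + S)))) = 7 + sqrt(S + (-12 + S*((18 + S)*(2*S)))) = 7 + sqrt(S + (-12 + S*(2*S*(18 + S)))) = 7 + sqrt(S + (-12 + 2*S**2*(18 + S))) = 7 + sqrt(-12 + S + 2*S**2*(18 + S)))
O = -11512271368151/1580197 (O = -6 + 3*(-2428445 - (-2624026)/4740591) = -6 + 3*(-2428445 - 1*(-2624026/4740591)) = -6 + 3*(-2428445 + 2624026/4740591) = -6 + 3*(-11512261886969/4740591) = -6 - 11512261886969/1580197 = -11512271368151/1580197 ≈ -7.2853e+6)
1/(m(-2523) + O) = 1/((7 + sqrt(-12 - 2523 + 2*(-2523)**3 + 36*(-2523)**2)) - 11512271368151/1580197) = 1/((7 + sqrt(-12 - 2523 + 2*(-16060229667) + 36*6365529)) - 11512271368151/1580197) = 1/((7 + sqrt(-12 - 2523 - 32120459334 + 229159044)) - 11512271368151/1580197) = 1/((7 + sqrt(-31891302825)) - 11512271368151/1580197) = 1/((7 + 5*I*sqrt(1275652113)) - 11512271368151/1580197) = 1/(-11512260306772/1580197 + 5*I*sqrt(1275652113))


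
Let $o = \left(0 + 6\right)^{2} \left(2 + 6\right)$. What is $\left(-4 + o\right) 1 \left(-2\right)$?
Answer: $-568$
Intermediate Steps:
$o = 288$ ($o = 6^{2} \cdot 8 = 36 \cdot 8 = 288$)
$\left(-4 + o\right) 1 \left(-2\right) = \left(-4 + 288\right) 1 \left(-2\right) = 284 \cdot 1 \left(-2\right) = 284 \left(-2\right) = -568$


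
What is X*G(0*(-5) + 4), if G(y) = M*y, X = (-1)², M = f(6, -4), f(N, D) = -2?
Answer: -8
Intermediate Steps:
M = -2
X = 1
G(y) = -2*y
X*G(0*(-5) + 4) = 1*(-2*(0*(-5) + 4)) = 1*(-2*(0 + 4)) = 1*(-2*4) = 1*(-8) = -8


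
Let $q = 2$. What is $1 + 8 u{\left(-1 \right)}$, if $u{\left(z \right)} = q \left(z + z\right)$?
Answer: $-31$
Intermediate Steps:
$u{\left(z \right)} = 4 z$ ($u{\left(z \right)} = 2 \left(z + z\right) = 2 \cdot 2 z = 4 z$)
$1 + 8 u{\left(-1 \right)} = 1 + 8 \cdot 4 \left(-1\right) = 1 + 8 \left(-4\right) = 1 - 32 = -31$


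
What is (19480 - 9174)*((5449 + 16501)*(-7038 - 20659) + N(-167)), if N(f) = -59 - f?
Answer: -6265522826852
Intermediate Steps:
(19480 - 9174)*((5449 + 16501)*(-7038 - 20659) + N(-167)) = (19480 - 9174)*((5449 + 16501)*(-7038 - 20659) + (-59 - 1*(-167))) = 10306*(21950*(-27697) + (-59 + 167)) = 10306*(-607949150 + 108) = 10306*(-607949042) = -6265522826852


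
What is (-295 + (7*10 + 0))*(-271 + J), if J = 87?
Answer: 41400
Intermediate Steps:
(-295 + (7*10 + 0))*(-271 + J) = (-295 + (7*10 + 0))*(-271 + 87) = (-295 + (70 + 0))*(-184) = (-295 + 70)*(-184) = -225*(-184) = 41400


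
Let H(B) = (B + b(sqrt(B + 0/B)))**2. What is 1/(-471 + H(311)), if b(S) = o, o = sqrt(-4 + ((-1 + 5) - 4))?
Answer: 48123/4632420026 - 311*I/2316210013 ≈ 1.0388e-5 - 1.3427e-7*I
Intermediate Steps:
o = 2*I (o = sqrt(-4 + (4 - 4)) = sqrt(-4 + 0) = sqrt(-4) = 2*I ≈ 2.0*I)
b(S) = 2*I
H(B) = (B + 2*I)**2
1/(-471 + H(311)) = 1/(-471 + (311 + 2*I)**2)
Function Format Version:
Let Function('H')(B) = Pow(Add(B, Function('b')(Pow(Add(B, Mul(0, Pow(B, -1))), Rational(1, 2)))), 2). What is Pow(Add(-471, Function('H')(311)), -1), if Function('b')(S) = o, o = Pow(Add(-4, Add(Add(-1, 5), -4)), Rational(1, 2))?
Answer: Add(Rational(48123, 4632420026), Mul(Rational(-311, 2316210013), I)) ≈ Add(1.0388e-5, Mul(-1.3427e-7, I))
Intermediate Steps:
o = Mul(2, I) (o = Pow(Add(-4, Add(4, -4)), Rational(1, 2)) = Pow(Add(-4, 0), Rational(1, 2)) = Pow(-4, Rational(1, 2)) = Mul(2, I) ≈ Mul(2.0000, I))
Function('b')(S) = Mul(2, I)
Function('H')(B) = Pow(Add(B, Mul(2, I)), 2)
Pow(Add(-471, Function('H')(311)), -1) = Pow(Add(-471, Pow(Add(311, Mul(2, I)), 2)), -1)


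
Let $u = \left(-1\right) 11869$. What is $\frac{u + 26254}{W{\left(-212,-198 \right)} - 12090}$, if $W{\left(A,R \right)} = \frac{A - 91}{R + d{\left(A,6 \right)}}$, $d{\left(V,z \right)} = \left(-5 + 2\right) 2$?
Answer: $- \frac{978180}{822019} \approx -1.19$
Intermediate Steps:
$d{\left(V,z \right)} = -6$ ($d{\left(V,z \right)} = \left(-3\right) 2 = -6$)
$u = -11869$
$W{\left(A,R \right)} = \frac{-91 + A}{-6 + R}$ ($W{\left(A,R \right)} = \frac{A - 91}{R - 6} = \frac{-91 + A}{-6 + R}$)
$\frac{u + 26254}{W{\left(-212,-198 \right)} - 12090} = \frac{-11869 + 26254}{\frac{-91 - 212}{-6 - 198} - 12090} = \frac{14385}{\frac{1}{-204} \left(-303\right) - 12090} = \frac{14385}{\left(- \frac{1}{204}\right) \left(-303\right) - 12090} = \frac{14385}{\frac{101}{68} - 12090} = \frac{14385}{- \frac{822019}{68}} = 14385 \left(- \frac{68}{822019}\right) = - \frac{978180}{822019}$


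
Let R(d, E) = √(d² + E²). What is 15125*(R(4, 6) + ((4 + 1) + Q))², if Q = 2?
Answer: 1527625 + 423500*√13 ≈ 3.0546e+6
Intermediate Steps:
R(d, E) = √(E² + d²)
15125*(R(4, 6) + ((4 + 1) + Q))² = 15125*(√(6² + 4²) + ((4 + 1) + 2))² = 15125*(√(36 + 16) + (5 + 2))² = 15125*(√52 + 7)² = 15125*(2*√13 + 7)² = 15125*(7 + 2*√13)²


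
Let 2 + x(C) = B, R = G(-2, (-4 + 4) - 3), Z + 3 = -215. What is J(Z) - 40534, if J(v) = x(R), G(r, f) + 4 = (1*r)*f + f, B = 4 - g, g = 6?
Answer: -40538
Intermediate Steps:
Z = -218 (Z = -3 - 215 = -218)
B = -2 (B = 4 - 1*6 = 4 - 6 = -2)
G(r, f) = -4 + f + f*r (G(r, f) = -4 + ((1*r)*f + f) = -4 + (r*f + f) = -4 + (f*r + f) = -4 + (f + f*r) = -4 + f + f*r)
R = -1 (R = -4 + ((-4 + 4) - 3) + ((-4 + 4) - 3)*(-2) = -4 + (0 - 3) + (0 - 3)*(-2) = -4 - 3 - 3*(-2) = -4 - 3 + 6 = -1)
x(C) = -4 (x(C) = -2 - 2 = -4)
J(v) = -4
J(Z) - 40534 = -4 - 40534 = -40538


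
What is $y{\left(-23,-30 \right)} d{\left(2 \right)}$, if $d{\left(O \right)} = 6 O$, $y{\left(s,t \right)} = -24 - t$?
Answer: $72$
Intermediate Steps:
$y{\left(-23,-30 \right)} d{\left(2 \right)} = \left(-24 - -30\right) 6 \cdot 2 = \left(-24 + 30\right) 12 = 6 \cdot 12 = 72$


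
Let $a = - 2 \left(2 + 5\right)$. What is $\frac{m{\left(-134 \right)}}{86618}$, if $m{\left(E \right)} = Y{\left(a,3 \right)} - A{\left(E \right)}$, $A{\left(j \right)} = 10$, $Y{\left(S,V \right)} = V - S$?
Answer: $\frac{1}{12374} \approx 8.0815 \cdot 10^{-5}$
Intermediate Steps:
$a = -14$ ($a = \left(-2\right) 7 = -14$)
$m{\left(E \right)} = 7$ ($m{\left(E \right)} = \left(3 - -14\right) - 10 = \left(3 + 14\right) - 10 = 17 - 10 = 7$)
$\frac{m{\left(-134 \right)}}{86618} = \frac{7}{86618} = 7 \cdot \frac{1}{86618} = \frac{1}{12374}$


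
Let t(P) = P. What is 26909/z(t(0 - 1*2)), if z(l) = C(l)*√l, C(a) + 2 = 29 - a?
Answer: -26909*I*√2/58 ≈ -656.12*I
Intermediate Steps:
C(a) = 27 - a (C(a) = -2 + (29 - a) = 27 - a)
z(l) = √l*(27 - l) (z(l) = (27 - l)*√l = √l*(27 - l))
26909/z(t(0 - 1*2)) = 26909/((√(0 - 1*2)*(27 - (0 - 1*2)))) = 26909/((√(0 - 2)*(27 - (0 - 2)))) = 26909/((√(-2)*(27 - 1*(-2)))) = 26909/(((I*√2)*(27 + 2))) = 26909/(((I*√2)*29)) = 26909/((29*I*√2)) = 26909*(-I*√2/58) = -26909*I*√2/58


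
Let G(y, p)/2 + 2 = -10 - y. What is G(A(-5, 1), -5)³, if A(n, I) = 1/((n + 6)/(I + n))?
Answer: -4096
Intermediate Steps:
A(n, I) = (I + n)/(6 + n) (A(n, I) = 1/((6 + n)/(I + n)) = (I + n)/(6 + n))
G(y, p) = -24 - 2*y (G(y, p) = -4 + 2*(-10 - y) = -4 + (-20 - 2*y) = -24 - 2*y)
G(A(-5, 1), -5)³ = (-24 - 2*(1 - 5)/(6 - 5))³ = (-24 - 2*(-4)/1)³ = (-24 - 2*(-4))³ = (-24 + 8)³ = (-16)³ = -4096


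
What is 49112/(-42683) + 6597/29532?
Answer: -389598611/420171452 ≈ -0.92724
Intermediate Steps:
49112/(-42683) + 6597/29532 = 49112*(-1/42683) + 6597*(1/29532) = -49112/42683 + 2199/9844 = -389598611/420171452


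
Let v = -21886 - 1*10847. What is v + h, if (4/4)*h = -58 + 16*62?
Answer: -31799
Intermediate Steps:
h = 934 (h = -58 + 16*62 = -58 + 992 = 934)
v = -32733 (v = -21886 - 10847 = -32733)
v + h = -32733 + 934 = -31799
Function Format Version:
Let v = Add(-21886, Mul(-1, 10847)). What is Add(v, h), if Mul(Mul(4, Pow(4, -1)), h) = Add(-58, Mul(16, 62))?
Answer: -31799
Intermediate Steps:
h = 934 (h = Add(-58, Mul(16, 62)) = Add(-58, 992) = 934)
v = -32733 (v = Add(-21886, -10847) = -32733)
Add(v, h) = Add(-32733, 934) = -31799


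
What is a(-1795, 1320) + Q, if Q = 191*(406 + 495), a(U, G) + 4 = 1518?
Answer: 173605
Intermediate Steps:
a(U, G) = 1514 (a(U, G) = -4 + 1518 = 1514)
Q = 172091 (Q = 191*901 = 172091)
a(-1795, 1320) + Q = 1514 + 172091 = 173605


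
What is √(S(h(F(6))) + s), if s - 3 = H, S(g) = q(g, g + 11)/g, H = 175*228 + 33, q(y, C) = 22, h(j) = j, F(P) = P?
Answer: √359457/3 ≈ 199.85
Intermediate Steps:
H = 39933 (H = 39900 + 33 = 39933)
S(g) = 22/g
s = 39936 (s = 3 + 39933 = 39936)
√(S(h(F(6))) + s) = √(22/6 + 39936) = √(22*(⅙) + 39936) = √(11/3 + 39936) = √(119819/3) = √359457/3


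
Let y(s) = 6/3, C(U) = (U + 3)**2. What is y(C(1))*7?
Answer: 14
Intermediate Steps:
C(U) = (3 + U)**2
y(s) = 2 (y(s) = 6*(1/3) = 2)
y(C(1))*7 = 2*7 = 14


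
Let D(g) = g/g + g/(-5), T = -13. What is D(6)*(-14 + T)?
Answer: 27/5 ≈ 5.4000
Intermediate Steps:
D(g) = 1 - g/5 (D(g) = 1 + g*(-⅕) = 1 - g/5)
D(6)*(-14 + T) = (1 - ⅕*6)*(-14 - 13) = (1 - 6/5)*(-27) = -⅕*(-27) = 27/5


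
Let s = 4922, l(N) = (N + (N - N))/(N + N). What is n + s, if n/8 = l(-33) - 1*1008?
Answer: -3138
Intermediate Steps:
l(N) = ½ (l(N) = (N + 0)/((2*N)) = N*(1/(2*N)) = ½)
n = -8060 (n = 8*(½ - 1*1008) = 8*(½ - 1008) = 8*(-2015/2) = -8060)
n + s = -8060 + 4922 = -3138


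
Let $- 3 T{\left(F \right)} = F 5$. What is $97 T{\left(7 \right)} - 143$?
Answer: $- \frac{3824}{3} \approx -1274.7$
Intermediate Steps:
$T{\left(F \right)} = - \frac{5 F}{3}$ ($T{\left(F \right)} = - \frac{F 5}{3} = - \frac{5 F}{3}$)
$97 T{\left(7 \right)} - 143 = 97 \left(\left(- \frac{5}{3}\right) 7\right) - 143 = 97 \left(- \frac{35}{3}\right) - 143 = - \frac{3395}{3} - 143 = - \frac{3824}{3}$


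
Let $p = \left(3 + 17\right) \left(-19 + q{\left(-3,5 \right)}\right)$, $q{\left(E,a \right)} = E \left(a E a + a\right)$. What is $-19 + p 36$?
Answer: $137501$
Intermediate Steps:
$q{\left(E,a \right)} = E \left(a + E a^{2}\right)$ ($q{\left(E,a \right)} = E \left(E a a + a\right) = E \left(E a^{2} + a\right) = E \left(a + E a^{2}\right)$)
$p = 3820$ ($p = \left(3 + 17\right) \left(-19 - 15 \left(1 - 15\right)\right) = 20 \left(-19 - 15 \left(1 - 15\right)\right) = 20 \left(-19 - 15 \left(-14\right)\right) = 20 \left(-19 + 210\right) = 20 \cdot 191 = 3820$)
$-19 + p 36 = -19 + 3820 \cdot 36 = -19 + 137520 = 137501$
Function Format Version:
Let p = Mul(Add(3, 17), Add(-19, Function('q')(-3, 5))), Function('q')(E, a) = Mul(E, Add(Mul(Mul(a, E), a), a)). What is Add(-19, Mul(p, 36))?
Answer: 137501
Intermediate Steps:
Function('q')(E, a) = Mul(E, Add(a, Mul(E, Pow(a, 2)))) (Function('q')(E, a) = Mul(E, Add(Mul(Mul(E, a), a), a)) = Mul(E, Add(Mul(E, Pow(a, 2)), a)) = Mul(E, Add(a, Mul(E, Pow(a, 2)))))
p = 3820 (p = Mul(Add(3, 17), Add(-19, Mul(-3, 5, Add(1, Mul(-3, 5))))) = Mul(20, Add(-19, Mul(-3, 5, Add(1, -15)))) = Mul(20, Add(-19, Mul(-3, 5, -14))) = Mul(20, Add(-19, 210)) = Mul(20, 191) = 3820)
Add(-19, Mul(p, 36)) = Add(-19, Mul(3820, 36)) = Add(-19, 137520) = 137501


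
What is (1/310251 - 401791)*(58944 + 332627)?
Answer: -2569036731059860/16329 ≈ -1.5733e+11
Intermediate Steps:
(1/310251 - 401791)*(58944 + 332627) = (1/310251 - 401791)*391571 = -124656059540/310251*391571 = -2569036731059860/16329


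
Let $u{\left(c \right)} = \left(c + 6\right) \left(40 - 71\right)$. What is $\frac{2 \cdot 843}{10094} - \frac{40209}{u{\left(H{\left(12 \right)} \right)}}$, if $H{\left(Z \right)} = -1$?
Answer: $\frac{203065488}{782285} \approx 259.58$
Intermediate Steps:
$u{\left(c \right)} = -186 - 31 c$ ($u{\left(c \right)} = \left(6 + c\right) \left(-31\right) = -186 - 31 c$)
$\frac{2 \cdot 843}{10094} - \frac{40209}{u{\left(H{\left(12 \right)} \right)}} = \frac{2 \cdot 843}{10094} - \frac{40209}{-186 - -31} = 1686 \cdot \frac{1}{10094} - \frac{40209}{-186 + 31} = \frac{843}{5047} - \frac{40209}{-155} = \frac{843}{5047} - - \frac{40209}{155} = \frac{843}{5047} + \frac{40209}{155} = \frac{203065488}{782285}$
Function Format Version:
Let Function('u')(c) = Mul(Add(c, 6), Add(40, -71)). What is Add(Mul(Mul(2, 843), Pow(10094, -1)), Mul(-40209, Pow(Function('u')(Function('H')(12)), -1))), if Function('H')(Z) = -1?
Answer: Rational(203065488, 782285) ≈ 259.58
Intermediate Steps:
Function('u')(c) = Add(-186, Mul(-31, c)) (Function('u')(c) = Mul(Add(6, c), -31) = Add(-186, Mul(-31, c)))
Add(Mul(Mul(2, 843), Pow(10094, -1)), Mul(-40209, Pow(Function('u')(Function('H')(12)), -1))) = Add(Mul(Mul(2, 843), Pow(10094, -1)), Mul(-40209, Pow(Add(-186, Mul(-31, -1)), -1))) = Add(Mul(1686, Rational(1, 10094)), Mul(-40209, Pow(Add(-186, 31), -1))) = Add(Rational(843, 5047), Mul(-40209, Pow(-155, -1))) = Add(Rational(843, 5047), Mul(-40209, Rational(-1, 155))) = Add(Rational(843, 5047), Rational(40209, 155)) = Rational(203065488, 782285)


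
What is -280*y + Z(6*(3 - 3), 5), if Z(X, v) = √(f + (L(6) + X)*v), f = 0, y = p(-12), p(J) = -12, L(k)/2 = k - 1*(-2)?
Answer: 3360 + 4*√5 ≈ 3368.9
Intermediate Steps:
L(k) = 4 + 2*k (L(k) = 2*(k - 1*(-2)) = 2*(k + 2) = 2*(2 + k) = 4 + 2*k)
y = -12
Z(X, v) = √(v*(16 + X)) (Z(X, v) = √(0 + ((4 + 2*6) + X)*v) = √(0 + ((4 + 12) + X)*v) = √(0 + (16 + X)*v) = √(0 + v*(16 + X)) = √(v*(16 + X)))
-280*y + Z(6*(3 - 3), 5) = -280*(-12) + √(5*(16 + 6*(3 - 3))) = 3360 + √(5*(16 + 6*0)) = 3360 + √(5*(16 + 0)) = 3360 + √(5*16) = 3360 + √80 = 3360 + 4*√5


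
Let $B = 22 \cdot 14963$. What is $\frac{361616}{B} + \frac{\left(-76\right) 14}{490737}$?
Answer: $\frac{6811849888}{6213221157} \approx 1.0963$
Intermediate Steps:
$B = 329186$
$\frac{361616}{B} + \frac{\left(-76\right) 14}{490737} = \frac{361616}{329186} + \frac{\left(-76\right) 14}{490737} = 361616 \cdot \frac{1}{329186} - \frac{1064}{490737} = \frac{180808}{164593} - \frac{1064}{490737} = \frac{6811849888}{6213221157}$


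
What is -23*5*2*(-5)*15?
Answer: 17250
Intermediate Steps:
-23*5*2*(-5)*15 = -230*(-5)*15 = -23*(-50)*15 = 1150*15 = 17250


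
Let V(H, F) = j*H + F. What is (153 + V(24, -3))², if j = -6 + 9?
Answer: 49284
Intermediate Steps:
j = 3
V(H, F) = F + 3*H (V(H, F) = 3*H + F = F + 3*H)
(153 + V(24, -3))² = (153 + (-3 + 3*24))² = (153 + (-3 + 72))² = (153 + 69)² = 222² = 49284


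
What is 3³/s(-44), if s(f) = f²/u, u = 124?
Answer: 837/484 ≈ 1.7293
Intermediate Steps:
s(f) = f²/124
3³/s(-44) = 3³/(((1/124)*(-44)²)) = 27/(((1/124)*1936)) = 27/(484/31) = 27*(31/484) = 837/484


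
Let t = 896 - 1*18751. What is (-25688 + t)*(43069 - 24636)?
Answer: -802628119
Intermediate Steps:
t = -17855 (t = 896 - 18751 = -17855)
(-25688 + t)*(43069 - 24636) = (-25688 - 17855)*(43069 - 24636) = -43543*18433 = -802628119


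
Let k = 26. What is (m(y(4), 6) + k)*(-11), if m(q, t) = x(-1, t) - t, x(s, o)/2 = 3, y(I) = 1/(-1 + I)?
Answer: -286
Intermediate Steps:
x(s, o) = 6 (x(s, o) = 2*3 = 6)
m(q, t) = 6 - t
(m(y(4), 6) + k)*(-11) = ((6 - 1*6) + 26)*(-11) = ((6 - 6) + 26)*(-11) = (0 + 26)*(-11) = 26*(-11) = -286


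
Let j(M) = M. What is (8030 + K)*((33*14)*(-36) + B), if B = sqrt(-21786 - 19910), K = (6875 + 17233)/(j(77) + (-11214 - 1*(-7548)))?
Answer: -478927787184/3589 + 115182248*I*sqrt(2606)/3589 ≈ -1.3344e+8 + 1.6383e+6*I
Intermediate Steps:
K = -24108/3589 (K = (6875 + 17233)/(77 + (-11214 - 1*(-7548))) = 24108/(77 + (-11214 + 7548)) = 24108/(77 - 3666) = 24108/(-3589) = 24108*(-1/3589) = -24108/3589 ≈ -6.7172)
B = 4*I*sqrt(2606) (B = sqrt(-41696) = 4*I*sqrt(2606) ≈ 204.2*I)
(8030 + K)*((33*14)*(-36) + B) = (8030 - 24108/3589)*((33*14)*(-36) + 4*I*sqrt(2606)) = 28795562*(462*(-36) + 4*I*sqrt(2606))/3589 = 28795562*(-16632 + 4*I*sqrt(2606))/3589 = -478927787184/3589 + 115182248*I*sqrt(2606)/3589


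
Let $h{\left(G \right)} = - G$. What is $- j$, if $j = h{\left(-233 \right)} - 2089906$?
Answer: $2089673$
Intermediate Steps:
$j = -2089673$ ($j = \left(-1\right) \left(-233\right) - 2089906 = 233 - 2089906 = -2089673$)
$- j = \left(-1\right) \left(-2089673\right) = 2089673$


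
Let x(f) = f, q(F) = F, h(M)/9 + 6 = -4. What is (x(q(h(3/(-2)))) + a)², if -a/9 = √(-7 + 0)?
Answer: 7533 + 1620*I*√7 ≈ 7533.0 + 4286.1*I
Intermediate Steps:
h(M) = -90 (h(M) = -54 + 9*(-4) = -54 - 36 = -90)
a = -9*I*√7 (a = -9*√(-7 + 0) = -9*I*√7 ≈ -23.812*I)
(x(q(h(3/(-2)))) + a)² = (-90 - 9*I*√7)²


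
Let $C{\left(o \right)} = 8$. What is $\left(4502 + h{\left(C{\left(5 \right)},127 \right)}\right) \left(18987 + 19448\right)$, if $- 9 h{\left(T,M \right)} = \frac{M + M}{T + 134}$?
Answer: $\frac{110564081185}{639} \approx 1.7303 \cdot 10^{8}$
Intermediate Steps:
$h{\left(T,M \right)} = - \frac{2 M}{9 \left(134 + T\right)}$ ($h{\left(T,M \right)} = - \frac{\left(M + M\right) \frac{1}{T + 134}}{9} = - \frac{2 M \frac{1}{134 + T}}{9} = - \frac{2 M}{9 \left(134 + T\right)}$)
$\left(4502 + h{\left(C{\left(5 \right)},127 \right)}\right) \left(18987 + 19448\right) = \left(4502 - \frac{254}{1206 + 9 \cdot 8}\right) \left(18987 + 19448\right) = \left(4502 - \frac{254}{1206 + 72}\right) 38435 = \left(4502 - \frac{254}{1278}\right) 38435 = \left(4502 - 254 \cdot \frac{1}{1278}\right) 38435 = \left(4502 - \frac{127}{639}\right) 38435 = \frac{2876651}{639} \cdot 38435 = \frac{110564081185}{639}$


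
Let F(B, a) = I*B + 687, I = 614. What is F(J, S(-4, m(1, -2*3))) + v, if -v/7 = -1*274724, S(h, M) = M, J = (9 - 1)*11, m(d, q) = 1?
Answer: 1977787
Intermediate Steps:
J = 88 (J = 8*11 = 88)
v = 1923068 (v = -(-7)*274724 = -7*(-274724) = 1923068)
F(B, a) = 687 + 614*B (F(B, a) = 614*B + 687 = 687 + 614*B)
F(J, S(-4, m(1, -2*3))) + v = (687 + 614*88) + 1923068 = (687 + 54032) + 1923068 = 54719 + 1923068 = 1977787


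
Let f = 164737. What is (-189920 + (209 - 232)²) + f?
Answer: -24654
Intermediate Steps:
(-189920 + (209 - 232)²) + f = (-189920 + (209 - 232)²) + 164737 = (-189920 + (-23)²) + 164737 = (-189920 + 529) + 164737 = -189391 + 164737 = -24654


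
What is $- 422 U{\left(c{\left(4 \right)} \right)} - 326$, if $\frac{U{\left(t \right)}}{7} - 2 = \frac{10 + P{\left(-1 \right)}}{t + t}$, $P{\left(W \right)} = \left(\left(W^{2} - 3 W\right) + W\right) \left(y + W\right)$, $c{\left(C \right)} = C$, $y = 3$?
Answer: $-12142$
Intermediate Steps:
$P{\left(W \right)} = \left(3 + W\right) \left(W^{2} - 2 W\right)$ ($P{\left(W \right)} = \left(\left(W^{2} - 3 W\right) + W\right) \left(3 + W\right) = \left(W^{2} - 2 W\right) \left(3 + W\right) = \left(3 + W\right) \left(W^{2} - 2 W\right)$)
$U{\left(t \right)} = 14 + \frac{56}{t}$ ($U{\left(t \right)} = 14 + 7 \frac{10 - \left(-6 - 1 + \left(-1\right)^{2}\right)}{t + t} = 14 + 7 \frac{10 - \left(-6 - 1 + 1\right)}{2 t} = 14 + 7 \left(10 - -6\right) \frac{1}{2 t} = 14 + 7 \left(10 + 6\right) \frac{1}{2 t} = 14 + 7 \cdot 16 \frac{1}{2 t} = 14 + 7 \frac{8}{t} = 14 + \frac{56}{t}$)
$- 422 U{\left(c{\left(4 \right)} \right)} - 326 = - 422 \left(14 + \frac{56}{4}\right) - 326 = - 422 \left(14 + 56 \cdot \frac{1}{4}\right) - 326 = - 422 \left(14 + 14\right) - 326 = \left(-422\right) 28 - 326 = -11816 - 326 = -12142$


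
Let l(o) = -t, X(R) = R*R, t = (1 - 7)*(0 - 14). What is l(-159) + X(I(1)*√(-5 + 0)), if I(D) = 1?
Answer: -89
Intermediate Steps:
t = 84 (t = -6*(-14) = 84)
X(R) = R²
l(o) = -84 (l(o) = -1*84 = -84)
l(-159) + X(I(1)*√(-5 + 0)) = -84 + (1*√(-5 + 0))² = -84 + (1*√(-5))² = -84 + (1*(I*√5))² = -84 + (I*√5)² = -84 - 5 = -89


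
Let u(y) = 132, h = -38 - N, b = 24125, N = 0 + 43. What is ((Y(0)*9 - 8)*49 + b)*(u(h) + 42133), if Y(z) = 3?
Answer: 1058991840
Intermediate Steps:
N = 43
h = -81 (h = -38 - 1*43 = -38 - 43 = -81)
((Y(0)*9 - 8)*49 + b)*(u(h) + 42133) = ((3*9 - 8)*49 + 24125)*(132 + 42133) = ((27 - 8)*49 + 24125)*42265 = (19*49 + 24125)*42265 = (931 + 24125)*42265 = 25056*42265 = 1058991840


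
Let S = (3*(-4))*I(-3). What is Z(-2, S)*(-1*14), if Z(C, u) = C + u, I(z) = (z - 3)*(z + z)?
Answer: 6076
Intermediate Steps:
I(z) = 2*z*(-3 + z) (I(z) = (-3 + z)*(2*z) = 2*z*(-3 + z))
S = -432 (S = (3*(-4))*(2*(-3)*(-3 - 3)) = -24*(-3)*(-6) = -12*36 = -432)
Z(-2, S)*(-1*14) = (-2 - 432)*(-1*14) = -434*(-14) = 6076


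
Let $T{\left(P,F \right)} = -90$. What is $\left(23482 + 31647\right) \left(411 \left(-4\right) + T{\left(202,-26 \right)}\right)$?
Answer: $-95593686$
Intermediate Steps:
$\left(23482 + 31647\right) \left(411 \left(-4\right) + T{\left(202,-26 \right)}\right) = \left(23482 + 31647\right) \left(411 \left(-4\right) - 90\right) = 55129 \left(-1644 - 90\right) = 55129 \left(-1734\right) = -95593686$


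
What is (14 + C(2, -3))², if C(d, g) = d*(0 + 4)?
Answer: 484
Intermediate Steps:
C(d, g) = 4*d (C(d, g) = d*4 = 4*d)
(14 + C(2, -3))² = (14 + 4*2)² = (14 + 8)² = 22² = 484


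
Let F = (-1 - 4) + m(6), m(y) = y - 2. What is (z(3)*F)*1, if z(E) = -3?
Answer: 3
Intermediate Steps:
m(y) = -2 + y
F = -1 (F = (-1 - 4) + (-2 + 6) = -5 + 4 = -1)
(z(3)*F)*1 = -3*(-1)*1 = 3*1 = 3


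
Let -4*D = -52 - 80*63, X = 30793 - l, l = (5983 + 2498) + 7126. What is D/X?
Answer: 1273/15186 ≈ 0.083827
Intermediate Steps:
l = 15607 (l = 8481 + 7126 = 15607)
X = 15186 (X = 30793 - 1*15607 = 30793 - 15607 = 15186)
D = 1273 (D = -(-52 - 80*63)/4 = -(-52 - 5040)/4 = -¼*(-5092) = 1273)
D/X = 1273/15186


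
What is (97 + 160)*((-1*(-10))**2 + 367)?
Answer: 120019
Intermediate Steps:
(97 + 160)*((-1*(-10))**2 + 367) = 257*(10**2 + 367) = 257*(100 + 367) = 257*467 = 120019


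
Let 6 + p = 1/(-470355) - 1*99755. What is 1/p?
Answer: -470355/46923085156 ≈ -1.0024e-5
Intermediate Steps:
p = -46923085156/470355 (p = -6 + (1/(-470355) - 1*99755) = -6 + (-1/470355 - 99755) = -6 - 46920263026/470355 = -46923085156/470355 ≈ -99761.)
1/p = 1/(-46923085156/470355) = -470355/46923085156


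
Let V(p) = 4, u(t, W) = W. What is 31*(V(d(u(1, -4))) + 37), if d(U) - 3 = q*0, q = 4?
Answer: 1271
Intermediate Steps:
d(U) = 3 (d(U) = 3 + 4*0 = 3 + 0 = 3)
31*(V(d(u(1, -4))) + 37) = 31*(4 + 37) = 31*41 = 1271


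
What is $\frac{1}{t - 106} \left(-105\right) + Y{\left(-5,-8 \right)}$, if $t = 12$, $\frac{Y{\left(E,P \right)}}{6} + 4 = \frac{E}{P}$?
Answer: $- \frac{3597}{188} \approx -19.133$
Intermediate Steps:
$Y{\left(E,P \right)} = -24 + \frac{6 E}{P}$ ($Y{\left(E,P \right)} = -24 + 6 \frac{E}{P} = -24 + \frac{6 E}{P}$)
$\frac{1}{t - 106} \left(-105\right) + Y{\left(-5,-8 \right)} = \frac{1}{12 - 106} \left(-105\right) - \left(24 + \frac{30}{-8}\right) = \frac{1}{-94} \left(-105\right) - \left(24 + 30 \left(- \frac{1}{8}\right)\right) = \left(- \frac{1}{94}\right) \left(-105\right) + \left(-24 + \frac{15}{4}\right) = \frac{105}{94} - \frac{81}{4} = - \frac{3597}{188}$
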